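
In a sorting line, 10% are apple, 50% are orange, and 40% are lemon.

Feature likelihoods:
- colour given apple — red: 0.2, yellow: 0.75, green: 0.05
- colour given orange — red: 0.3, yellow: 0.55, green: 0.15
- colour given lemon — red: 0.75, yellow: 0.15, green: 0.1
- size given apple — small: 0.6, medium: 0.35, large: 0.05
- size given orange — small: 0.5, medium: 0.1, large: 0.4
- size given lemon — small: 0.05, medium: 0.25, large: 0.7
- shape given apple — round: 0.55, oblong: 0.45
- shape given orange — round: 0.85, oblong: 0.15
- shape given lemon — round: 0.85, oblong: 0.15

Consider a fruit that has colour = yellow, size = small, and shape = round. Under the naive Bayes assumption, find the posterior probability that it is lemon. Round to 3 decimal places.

apple: 0.1 × 0.75 × 0.6 × 0.55 = 0.02475
orange: 0.5 × 0.55 × 0.5 × 0.85 = 0.116875
lemon: 0.4 × 0.15 × 0.05 × 0.85 = 0.00255
P(lemon | x) = 0.00255 / 0.144175 ≈ 0.018

0.018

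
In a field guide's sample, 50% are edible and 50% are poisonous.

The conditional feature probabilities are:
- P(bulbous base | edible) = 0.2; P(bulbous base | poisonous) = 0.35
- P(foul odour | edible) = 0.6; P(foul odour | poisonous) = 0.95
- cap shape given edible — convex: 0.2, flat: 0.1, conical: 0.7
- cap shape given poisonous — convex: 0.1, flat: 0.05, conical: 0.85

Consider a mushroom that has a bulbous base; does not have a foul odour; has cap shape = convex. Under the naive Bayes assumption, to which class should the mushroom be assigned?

edible: 0.5 × 0.2 × (1−0.6) × 0.2 = 0.008
poisonous: 0.5 × 0.35 × (1−0.95) × 0.1 = 0.000875
Highest score → edible.

edible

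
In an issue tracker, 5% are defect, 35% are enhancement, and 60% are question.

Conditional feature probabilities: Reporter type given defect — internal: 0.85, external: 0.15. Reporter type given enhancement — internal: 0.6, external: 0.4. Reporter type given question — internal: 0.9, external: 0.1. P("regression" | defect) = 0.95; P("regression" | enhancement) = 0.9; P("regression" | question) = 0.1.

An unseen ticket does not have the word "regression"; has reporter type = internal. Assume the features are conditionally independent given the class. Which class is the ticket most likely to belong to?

defect: 0.05 × 0.85 × (1−0.95) = 0.002125
enhancement: 0.35 × 0.6 × (1−0.9) = 0.021
question: 0.6 × 0.9 × (1−0.1) = 0.486
Highest score → question.

question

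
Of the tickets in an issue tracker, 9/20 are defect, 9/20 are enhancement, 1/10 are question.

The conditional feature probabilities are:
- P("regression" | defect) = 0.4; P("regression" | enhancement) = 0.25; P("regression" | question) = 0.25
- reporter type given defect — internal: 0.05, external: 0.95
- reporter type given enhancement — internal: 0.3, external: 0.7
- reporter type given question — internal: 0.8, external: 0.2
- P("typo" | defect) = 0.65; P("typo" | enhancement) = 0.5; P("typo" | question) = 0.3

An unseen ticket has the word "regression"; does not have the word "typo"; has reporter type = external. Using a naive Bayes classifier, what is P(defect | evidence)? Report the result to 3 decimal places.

0.583

defect: 0.45 × 0.4 × 0.95 × (1−0.65) = 0.05985
enhancement: 0.45 × 0.25 × 0.7 × (1−0.5) = 0.039375
question: 0.1 × 0.25 × 0.2 × (1−0.3) = 0.0035
P(defect | x) = 0.05985 / 0.102725 ≈ 0.583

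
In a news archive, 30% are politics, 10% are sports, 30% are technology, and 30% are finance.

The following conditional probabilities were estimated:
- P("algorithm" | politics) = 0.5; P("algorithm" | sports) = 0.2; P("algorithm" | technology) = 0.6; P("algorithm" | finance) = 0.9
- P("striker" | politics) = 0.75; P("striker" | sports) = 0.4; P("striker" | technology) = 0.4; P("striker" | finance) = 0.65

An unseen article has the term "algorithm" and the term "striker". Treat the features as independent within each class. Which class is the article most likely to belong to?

politics: 0.3 × 0.5 × 0.75 = 0.1125
sports: 0.1 × 0.2 × 0.4 = 0.008
technology: 0.3 × 0.6 × 0.4 = 0.072
finance: 0.3 × 0.9 × 0.65 = 0.1755
Highest score → finance.

finance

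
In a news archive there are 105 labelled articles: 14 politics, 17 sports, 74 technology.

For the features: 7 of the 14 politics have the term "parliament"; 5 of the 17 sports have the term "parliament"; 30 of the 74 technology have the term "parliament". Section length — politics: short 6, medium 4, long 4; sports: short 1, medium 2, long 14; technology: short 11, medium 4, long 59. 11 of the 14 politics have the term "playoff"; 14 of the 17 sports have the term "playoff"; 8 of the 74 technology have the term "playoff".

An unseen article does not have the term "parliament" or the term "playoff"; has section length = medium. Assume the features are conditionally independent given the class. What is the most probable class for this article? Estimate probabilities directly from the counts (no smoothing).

technology

politics: (14/105) × (7/14) × (4/14) × (3/14) ≈ 0.00408163
sports: (17/105) × (12/17) × (2/17) × (3/17) ≈ 0.00237271
technology: (74/105) × (44/74) × (4/74) × (66/74) ≈ 0.0202024
Highest score → technology.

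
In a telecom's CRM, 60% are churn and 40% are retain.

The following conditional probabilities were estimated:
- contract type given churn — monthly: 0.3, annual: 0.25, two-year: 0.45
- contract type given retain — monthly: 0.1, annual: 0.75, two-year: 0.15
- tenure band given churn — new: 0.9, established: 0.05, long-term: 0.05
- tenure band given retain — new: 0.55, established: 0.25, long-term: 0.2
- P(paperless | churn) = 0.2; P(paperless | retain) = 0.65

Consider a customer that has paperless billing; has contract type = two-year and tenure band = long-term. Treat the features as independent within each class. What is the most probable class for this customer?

churn: 0.6 × 0.45 × 0.05 × 0.2 = 0.0027
retain: 0.4 × 0.15 × 0.2 × 0.65 = 0.0078
Highest score → retain.

retain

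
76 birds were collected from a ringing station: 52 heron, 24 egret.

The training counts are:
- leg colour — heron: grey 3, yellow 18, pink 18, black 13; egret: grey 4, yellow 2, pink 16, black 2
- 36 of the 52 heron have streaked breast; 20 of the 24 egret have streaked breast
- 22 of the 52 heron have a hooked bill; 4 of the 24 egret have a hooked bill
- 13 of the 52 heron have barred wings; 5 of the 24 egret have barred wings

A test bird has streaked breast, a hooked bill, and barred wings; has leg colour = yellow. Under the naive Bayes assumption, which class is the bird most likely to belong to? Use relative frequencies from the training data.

heron: (52/76) × (18/52) × (36/52) × (22/52) × (13/52) ≈ 0.0173427
egret: (24/76) × (2/24) × (20/24) × (4/24) × (5/24) ≈ 0.000761452
Highest score → heron.

heron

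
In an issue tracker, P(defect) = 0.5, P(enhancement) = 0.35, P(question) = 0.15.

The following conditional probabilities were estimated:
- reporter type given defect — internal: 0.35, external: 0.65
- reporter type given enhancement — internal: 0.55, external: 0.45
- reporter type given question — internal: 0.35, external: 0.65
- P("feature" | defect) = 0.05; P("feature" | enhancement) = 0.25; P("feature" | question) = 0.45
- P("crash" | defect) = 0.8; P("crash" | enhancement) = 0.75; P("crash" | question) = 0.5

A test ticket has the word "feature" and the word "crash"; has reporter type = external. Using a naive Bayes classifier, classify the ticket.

enhancement

defect: 0.5 × 0.65 × 0.05 × 0.8 = 0.013
enhancement: 0.35 × 0.45 × 0.25 × 0.75 = 0.02953125
question: 0.15 × 0.65 × 0.45 × 0.5 = 0.0219375
Highest score → enhancement.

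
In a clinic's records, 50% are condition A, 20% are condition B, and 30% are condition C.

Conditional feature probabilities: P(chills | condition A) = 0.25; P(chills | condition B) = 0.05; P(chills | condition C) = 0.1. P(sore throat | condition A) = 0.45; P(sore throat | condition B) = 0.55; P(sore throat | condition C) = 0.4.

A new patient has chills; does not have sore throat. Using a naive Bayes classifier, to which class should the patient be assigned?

condition A

condition A: 0.5 × 0.25 × (1−0.45) = 0.06875
condition B: 0.2 × 0.05 × (1−0.55) = 0.0045
condition C: 0.3 × 0.1 × (1−0.4) = 0.018
Highest score → condition A.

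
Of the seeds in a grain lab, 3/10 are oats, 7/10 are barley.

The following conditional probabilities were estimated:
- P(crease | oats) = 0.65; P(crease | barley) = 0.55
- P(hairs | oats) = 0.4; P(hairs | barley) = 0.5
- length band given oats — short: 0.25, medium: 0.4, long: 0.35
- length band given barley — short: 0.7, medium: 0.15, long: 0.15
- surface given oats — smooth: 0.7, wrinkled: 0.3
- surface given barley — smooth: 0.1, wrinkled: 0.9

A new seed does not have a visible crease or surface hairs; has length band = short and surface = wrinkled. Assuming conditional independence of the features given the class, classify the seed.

barley

oats: 0.3 × (1−0.65) × (1−0.4) × 0.25 × 0.3 = 0.004725
barley: 0.7 × (1−0.55) × (1−0.5) × 0.7 × 0.9 = 0.099225
Highest score → barley.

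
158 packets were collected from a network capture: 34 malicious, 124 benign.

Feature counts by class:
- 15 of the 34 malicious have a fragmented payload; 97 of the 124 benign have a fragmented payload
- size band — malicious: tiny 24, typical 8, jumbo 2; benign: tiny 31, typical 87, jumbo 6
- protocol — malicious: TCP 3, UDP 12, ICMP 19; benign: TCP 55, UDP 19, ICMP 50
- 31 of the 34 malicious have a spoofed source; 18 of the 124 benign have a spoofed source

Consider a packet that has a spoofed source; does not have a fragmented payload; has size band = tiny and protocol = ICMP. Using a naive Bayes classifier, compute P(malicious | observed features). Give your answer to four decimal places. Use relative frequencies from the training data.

0.9453

malicious: (34/158) × (19/34) × (24/34) × (19/34) × (31/34) ≈ 0.04325
benign: (124/158) × (27/124) × (31/124) × (50/124) × (18/124) ≈ 0.00250061
P(malicious | x) = 0.04325 / 0.04575061 ≈ 0.9453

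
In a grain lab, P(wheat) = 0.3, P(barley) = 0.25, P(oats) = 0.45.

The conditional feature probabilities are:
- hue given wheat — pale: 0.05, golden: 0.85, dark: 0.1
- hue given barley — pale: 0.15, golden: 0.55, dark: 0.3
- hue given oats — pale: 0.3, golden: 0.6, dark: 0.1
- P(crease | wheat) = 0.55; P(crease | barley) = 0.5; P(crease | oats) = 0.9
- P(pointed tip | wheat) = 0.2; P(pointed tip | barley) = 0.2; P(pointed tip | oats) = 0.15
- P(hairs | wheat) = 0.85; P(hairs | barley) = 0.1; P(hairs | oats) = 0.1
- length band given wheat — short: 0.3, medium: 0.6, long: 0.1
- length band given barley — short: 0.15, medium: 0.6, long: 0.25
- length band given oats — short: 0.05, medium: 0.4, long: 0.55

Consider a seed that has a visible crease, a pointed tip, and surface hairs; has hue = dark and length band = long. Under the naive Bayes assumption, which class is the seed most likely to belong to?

oats

wheat: 0.3 × 0.1 × 0.55 × 0.2 × 0.85 × 0.1 = 0.0002805
barley: 0.25 × 0.3 × 0.5 × 0.2 × 0.1 × 0.25 = 0.0001875
oats: 0.45 × 0.1 × 0.9 × 0.15 × 0.1 × 0.55 = 0.000334125
Highest score → oats.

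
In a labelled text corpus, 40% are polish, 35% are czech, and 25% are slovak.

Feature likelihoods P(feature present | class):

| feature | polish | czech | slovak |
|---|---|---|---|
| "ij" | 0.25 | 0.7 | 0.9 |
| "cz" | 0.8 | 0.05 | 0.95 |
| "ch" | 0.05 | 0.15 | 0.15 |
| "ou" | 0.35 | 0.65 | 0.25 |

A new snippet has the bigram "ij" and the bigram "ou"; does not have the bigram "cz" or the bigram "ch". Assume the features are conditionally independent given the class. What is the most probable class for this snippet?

czech

polish: 0.4 × 0.25 × (1−0.8) × (1−0.05) × 0.35 = 0.00665
czech: 0.35 × 0.7 × (1−0.05) × (1−0.15) × 0.65 = 0.128594375
slovak: 0.25 × 0.9 × (1−0.95) × (1−0.15) × 0.25 = 0.002390625
Highest score → czech.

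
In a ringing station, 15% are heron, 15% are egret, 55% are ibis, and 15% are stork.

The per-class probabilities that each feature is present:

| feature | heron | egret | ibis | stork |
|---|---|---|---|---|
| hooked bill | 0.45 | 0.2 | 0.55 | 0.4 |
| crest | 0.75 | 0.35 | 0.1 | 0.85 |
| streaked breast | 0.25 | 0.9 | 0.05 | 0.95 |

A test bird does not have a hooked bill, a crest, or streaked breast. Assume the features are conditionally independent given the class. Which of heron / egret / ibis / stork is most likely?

heron: 0.15 × (1−0.45) × (1−0.75) × (1−0.25) = 0.01546875
egret: 0.15 × (1−0.2) × (1−0.35) × (1−0.9) = 0.0078
ibis: 0.55 × (1−0.55) × (1−0.1) × (1−0.05) = 0.2116125
stork: 0.15 × (1−0.4) × (1−0.85) × (1−0.95) = 0.000675
Highest score → ibis.

ibis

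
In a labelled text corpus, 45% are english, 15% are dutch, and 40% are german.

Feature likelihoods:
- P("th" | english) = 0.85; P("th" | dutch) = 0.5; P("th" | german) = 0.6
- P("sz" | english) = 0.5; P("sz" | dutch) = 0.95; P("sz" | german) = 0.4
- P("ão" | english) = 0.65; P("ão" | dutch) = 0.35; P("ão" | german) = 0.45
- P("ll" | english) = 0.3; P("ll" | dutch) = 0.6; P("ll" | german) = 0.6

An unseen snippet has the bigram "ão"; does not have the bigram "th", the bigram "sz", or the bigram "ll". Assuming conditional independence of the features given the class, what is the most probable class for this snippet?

german

english: 0.45 × (1−0.85) × (1−0.5) × 0.65 × (1−0.3) = 0.01535625
dutch: 0.15 × (1−0.5) × (1−0.95) × 0.35 × (1−0.6) = 0.000525
german: 0.4 × (1−0.6) × (1−0.4) × 0.45 × (1−0.6) = 0.01728
Highest score → german.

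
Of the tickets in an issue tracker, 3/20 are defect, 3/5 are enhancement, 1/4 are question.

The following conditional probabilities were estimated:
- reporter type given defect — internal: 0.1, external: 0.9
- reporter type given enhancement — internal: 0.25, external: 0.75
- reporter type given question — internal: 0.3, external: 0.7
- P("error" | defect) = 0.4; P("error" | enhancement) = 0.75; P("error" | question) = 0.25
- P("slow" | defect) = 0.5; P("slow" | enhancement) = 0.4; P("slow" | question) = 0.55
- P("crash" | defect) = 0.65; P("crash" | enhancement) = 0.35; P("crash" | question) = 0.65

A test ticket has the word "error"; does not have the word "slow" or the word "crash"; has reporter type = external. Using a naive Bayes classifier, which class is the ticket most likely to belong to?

defect: 0.15 × 0.9 × 0.4 × (1−0.5) × (1−0.65) = 0.00945
enhancement: 0.6 × 0.75 × 0.75 × (1−0.4) × (1−0.35) = 0.131625
question: 0.25 × 0.7 × 0.25 × (1−0.55) × (1−0.65) = 0.006890625
Highest score → enhancement.

enhancement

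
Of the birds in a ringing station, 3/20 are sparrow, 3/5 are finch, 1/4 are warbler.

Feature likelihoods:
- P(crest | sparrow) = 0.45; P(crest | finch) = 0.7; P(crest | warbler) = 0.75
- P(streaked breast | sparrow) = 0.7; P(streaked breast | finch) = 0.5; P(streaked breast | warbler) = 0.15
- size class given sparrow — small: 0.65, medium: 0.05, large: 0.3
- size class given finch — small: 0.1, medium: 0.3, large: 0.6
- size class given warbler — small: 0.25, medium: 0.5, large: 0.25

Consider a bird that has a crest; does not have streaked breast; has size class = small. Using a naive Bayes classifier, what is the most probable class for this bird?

warbler

sparrow: 0.15 × 0.45 × (1−0.7) × 0.65 = 0.0131625
finch: 0.6 × 0.7 × (1−0.5) × 0.1 = 0.021
warbler: 0.25 × 0.75 × (1−0.15) × 0.25 = 0.03984375
Highest score → warbler.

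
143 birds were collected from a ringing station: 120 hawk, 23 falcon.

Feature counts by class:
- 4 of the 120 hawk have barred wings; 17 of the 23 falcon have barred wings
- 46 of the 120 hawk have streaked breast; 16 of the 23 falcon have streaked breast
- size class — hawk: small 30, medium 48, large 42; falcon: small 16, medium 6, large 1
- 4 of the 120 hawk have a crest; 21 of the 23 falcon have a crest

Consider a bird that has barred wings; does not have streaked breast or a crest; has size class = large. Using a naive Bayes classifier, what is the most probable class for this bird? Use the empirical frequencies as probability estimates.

hawk

hawk: (120/143) × (4/120) × (74/120) × (42/120) × (116/120) ≈ 0.00583605
falcon: (23/143) × (17/23) × (7/23) × (1/23) × (2/23) ≈ 0.000136791
Highest score → hawk.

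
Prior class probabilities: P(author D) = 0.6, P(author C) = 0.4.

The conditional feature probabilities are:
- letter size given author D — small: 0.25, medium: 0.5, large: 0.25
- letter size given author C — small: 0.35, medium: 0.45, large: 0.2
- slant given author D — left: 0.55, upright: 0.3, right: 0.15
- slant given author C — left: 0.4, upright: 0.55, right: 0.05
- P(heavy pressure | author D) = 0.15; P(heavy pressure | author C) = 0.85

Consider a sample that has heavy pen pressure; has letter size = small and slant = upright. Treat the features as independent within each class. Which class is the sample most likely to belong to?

author C

author D: 0.6 × 0.25 × 0.3 × 0.15 = 0.00675
author C: 0.4 × 0.35 × 0.55 × 0.85 = 0.06545
Highest score → author C.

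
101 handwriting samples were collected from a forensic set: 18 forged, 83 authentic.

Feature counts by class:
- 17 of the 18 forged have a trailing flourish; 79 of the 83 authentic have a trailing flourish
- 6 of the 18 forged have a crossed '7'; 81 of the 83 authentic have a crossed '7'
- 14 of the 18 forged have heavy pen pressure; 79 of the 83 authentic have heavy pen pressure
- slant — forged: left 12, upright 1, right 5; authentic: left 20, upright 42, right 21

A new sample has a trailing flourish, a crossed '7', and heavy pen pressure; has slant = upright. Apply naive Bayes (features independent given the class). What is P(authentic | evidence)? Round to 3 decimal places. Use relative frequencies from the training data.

forged: (18/101) × (17/18) × (6/18) × (14/18) × (1/18) ≈ 0.00242432
authentic: (83/101) × (79/83) × (81/83) × (79/83) × (42/83) ≈ 0.367649
P(authentic | x) = 0.367649 / 0.37007332 ≈ 0.993

0.993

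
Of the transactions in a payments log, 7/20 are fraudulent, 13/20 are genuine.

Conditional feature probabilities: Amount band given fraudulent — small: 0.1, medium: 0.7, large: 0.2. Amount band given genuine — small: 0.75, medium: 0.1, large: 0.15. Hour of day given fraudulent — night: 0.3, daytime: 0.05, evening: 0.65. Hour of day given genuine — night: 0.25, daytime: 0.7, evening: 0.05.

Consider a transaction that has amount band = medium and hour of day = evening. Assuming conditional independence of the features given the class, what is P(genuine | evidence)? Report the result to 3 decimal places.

fraudulent: 0.35 × 0.7 × 0.65 = 0.15925
genuine: 0.65 × 0.1 × 0.05 = 0.00325
P(genuine | x) = 0.00325 / 0.1625 ≈ 0.020

0.020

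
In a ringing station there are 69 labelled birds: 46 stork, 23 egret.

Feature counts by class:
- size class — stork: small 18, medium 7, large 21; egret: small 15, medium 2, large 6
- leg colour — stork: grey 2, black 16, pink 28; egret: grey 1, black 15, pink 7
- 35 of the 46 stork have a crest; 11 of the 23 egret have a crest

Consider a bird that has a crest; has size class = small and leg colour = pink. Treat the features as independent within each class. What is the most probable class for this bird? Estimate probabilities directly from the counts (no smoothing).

stork

stork: (46/69) × (18/46) × (28/46) × (35/46) ≈ 0.120819
egret: (23/69) × (15/23) × (7/23) × (11/23) ≈ 0.031643
Highest score → stork.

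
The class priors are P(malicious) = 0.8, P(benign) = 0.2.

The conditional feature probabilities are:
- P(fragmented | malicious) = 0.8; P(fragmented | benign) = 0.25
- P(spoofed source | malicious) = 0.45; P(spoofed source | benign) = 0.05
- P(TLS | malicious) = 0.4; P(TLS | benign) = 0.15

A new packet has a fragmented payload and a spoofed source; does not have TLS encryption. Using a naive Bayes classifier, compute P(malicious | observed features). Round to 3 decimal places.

malicious: 0.8 × 0.8 × 0.45 × (1−0.4) = 0.1728
benign: 0.2 × 0.25 × 0.05 × (1−0.15) = 0.002125
P(malicious | x) = 0.1728 / 0.174925 ≈ 0.988

0.988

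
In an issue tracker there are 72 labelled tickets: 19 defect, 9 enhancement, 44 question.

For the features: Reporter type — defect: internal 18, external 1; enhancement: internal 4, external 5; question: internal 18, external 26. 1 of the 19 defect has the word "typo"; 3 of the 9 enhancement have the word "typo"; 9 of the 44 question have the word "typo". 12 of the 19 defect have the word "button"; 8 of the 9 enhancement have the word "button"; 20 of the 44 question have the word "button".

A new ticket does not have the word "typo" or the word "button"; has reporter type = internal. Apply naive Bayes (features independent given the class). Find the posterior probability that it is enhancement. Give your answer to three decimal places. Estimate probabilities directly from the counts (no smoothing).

defect: (19/72) × (18/19) × (18/19) × (7/19) ≈ 0.0872576
enhancement: (9/72) × (4/9) × (6/9) × (1/9) ≈ 0.00411523
question: (44/72) × (18/44) × (35/44) × (24/44) ≈ 0.108471
P(enhancement | x) = 0.00411523 / 0.19984383 ≈ 0.021

0.021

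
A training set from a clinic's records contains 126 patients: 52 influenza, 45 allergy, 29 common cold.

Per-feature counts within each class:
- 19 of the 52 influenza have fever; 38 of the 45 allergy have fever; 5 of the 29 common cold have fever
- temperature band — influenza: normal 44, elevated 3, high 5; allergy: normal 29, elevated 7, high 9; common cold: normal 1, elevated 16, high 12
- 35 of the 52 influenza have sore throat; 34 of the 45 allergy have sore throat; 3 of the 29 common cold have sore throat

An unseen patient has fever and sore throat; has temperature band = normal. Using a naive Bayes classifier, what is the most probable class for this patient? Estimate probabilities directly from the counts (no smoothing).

influenza: (52/126) × (19/52) × (44/52) × (35/52) ≈ 0.085881
allergy: (45/126) × (38/45) × (29/45) × (34/45) ≈ 0.146847
common cold: (29/126) × (5/29) × (1/29) × (3/29) ≈ 0.000141555
Highest score → allergy.

allergy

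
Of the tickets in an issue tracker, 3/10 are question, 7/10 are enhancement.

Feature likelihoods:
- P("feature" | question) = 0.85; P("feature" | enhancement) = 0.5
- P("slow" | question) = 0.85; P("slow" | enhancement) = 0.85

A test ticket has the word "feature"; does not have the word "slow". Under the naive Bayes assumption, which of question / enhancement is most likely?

question: 0.3 × 0.85 × (1−0.85) = 0.03825
enhancement: 0.7 × 0.5 × (1−0.85) = 0.0525
Highest score → enhancement.

enhancement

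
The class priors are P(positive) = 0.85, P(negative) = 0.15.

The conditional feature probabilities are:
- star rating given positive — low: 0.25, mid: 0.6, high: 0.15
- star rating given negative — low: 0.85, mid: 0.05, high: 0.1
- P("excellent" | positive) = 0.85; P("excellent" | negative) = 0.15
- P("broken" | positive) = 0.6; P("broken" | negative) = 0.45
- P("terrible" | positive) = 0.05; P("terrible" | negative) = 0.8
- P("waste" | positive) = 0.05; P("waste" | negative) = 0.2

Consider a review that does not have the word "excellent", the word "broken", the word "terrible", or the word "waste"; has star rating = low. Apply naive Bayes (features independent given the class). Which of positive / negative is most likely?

positive

positive: 0.85 × 0.25 × (1−0.85) × (1−0.6) × (1−0.05) × (1−0.05) = 0.011506875
negative: 0.15 × 0.85 × (1−0.15) × (1−0.45) × (1−0.8) × (1−0.2) = 0.009537
Highest score → positive.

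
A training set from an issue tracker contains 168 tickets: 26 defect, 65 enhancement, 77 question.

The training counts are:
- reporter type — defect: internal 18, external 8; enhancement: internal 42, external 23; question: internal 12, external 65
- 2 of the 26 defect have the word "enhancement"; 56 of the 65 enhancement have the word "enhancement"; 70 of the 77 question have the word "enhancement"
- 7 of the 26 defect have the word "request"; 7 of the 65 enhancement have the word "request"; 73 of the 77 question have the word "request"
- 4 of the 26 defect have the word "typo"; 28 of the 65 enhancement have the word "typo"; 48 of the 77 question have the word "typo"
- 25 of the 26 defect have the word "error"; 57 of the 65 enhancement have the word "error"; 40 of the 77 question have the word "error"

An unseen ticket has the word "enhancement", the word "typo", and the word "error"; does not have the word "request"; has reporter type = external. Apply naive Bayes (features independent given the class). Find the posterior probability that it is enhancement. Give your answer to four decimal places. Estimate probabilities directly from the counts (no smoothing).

defect: (26/168) × (8/26) × (2/26) × (19/26) × (4/26) × (25/26) ≈ 0.000395978
enhancement: (65/168) × (23/65) × (56/65) × (58/65) × (28/65) × (57/65) ≈ 0.039757
question: (77/168) × (65/77) × (70/77) × (4/77) × (48/77) × (40/77) ≈ 0.00591698
P(enhancement | x) = 0.039757 / 0.046069958 ≈ 0.8630

0.8630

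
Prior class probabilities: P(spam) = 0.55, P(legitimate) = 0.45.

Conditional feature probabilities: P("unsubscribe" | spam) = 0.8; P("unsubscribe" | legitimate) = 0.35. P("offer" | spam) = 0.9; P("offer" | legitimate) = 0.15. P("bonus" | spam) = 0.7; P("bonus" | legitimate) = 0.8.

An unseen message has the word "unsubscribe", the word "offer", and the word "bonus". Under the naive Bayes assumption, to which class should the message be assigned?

spam: 0.55 × 0.8 × 0.9 × 0.7 = 0.2772
legitimate: 0.45 × 0.35 × 0.15 × 0.8 = 0.0189
Highest score → spam.

spam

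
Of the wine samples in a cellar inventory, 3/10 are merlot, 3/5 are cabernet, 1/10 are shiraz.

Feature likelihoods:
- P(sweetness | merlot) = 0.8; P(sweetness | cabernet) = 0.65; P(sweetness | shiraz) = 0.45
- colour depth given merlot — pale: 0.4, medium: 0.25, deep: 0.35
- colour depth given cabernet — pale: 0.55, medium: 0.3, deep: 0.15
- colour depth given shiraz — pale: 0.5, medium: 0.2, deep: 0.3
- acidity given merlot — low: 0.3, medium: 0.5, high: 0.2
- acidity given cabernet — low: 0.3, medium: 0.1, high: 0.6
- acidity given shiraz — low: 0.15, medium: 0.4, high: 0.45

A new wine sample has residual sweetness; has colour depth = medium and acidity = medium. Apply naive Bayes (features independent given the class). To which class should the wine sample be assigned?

merlot

merlot: 0.3 × 0.8 × 0.25 × 0.5 = 0.03
cabernet: 0.6 × 0.65 × 0.3 × 0.1 = 0.0117
shiraz: 0.1 × 0.45 × 0.2 × 0.4 = 0.0036
Highest score → merlot.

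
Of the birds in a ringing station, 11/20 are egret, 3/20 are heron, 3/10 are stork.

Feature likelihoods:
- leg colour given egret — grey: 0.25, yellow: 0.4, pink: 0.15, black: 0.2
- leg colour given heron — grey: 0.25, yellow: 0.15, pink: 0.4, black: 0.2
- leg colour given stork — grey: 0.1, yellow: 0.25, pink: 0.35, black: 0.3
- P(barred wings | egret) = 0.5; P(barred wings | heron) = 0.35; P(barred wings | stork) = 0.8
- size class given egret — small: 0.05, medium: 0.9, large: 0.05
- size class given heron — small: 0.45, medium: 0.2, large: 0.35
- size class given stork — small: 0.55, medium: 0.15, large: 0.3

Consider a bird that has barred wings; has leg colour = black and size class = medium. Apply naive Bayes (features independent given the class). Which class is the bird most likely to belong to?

egret: 0.55 × 0.2 × 0.5 × 0.9 = 0.0495
heron: 0.15 × 0.2 × 0.35 × 0.2 = 0.0021
stork: 0.3 × 0.3 × 0.8 × 0.15 = 0.0108
Highest score → egret.

egret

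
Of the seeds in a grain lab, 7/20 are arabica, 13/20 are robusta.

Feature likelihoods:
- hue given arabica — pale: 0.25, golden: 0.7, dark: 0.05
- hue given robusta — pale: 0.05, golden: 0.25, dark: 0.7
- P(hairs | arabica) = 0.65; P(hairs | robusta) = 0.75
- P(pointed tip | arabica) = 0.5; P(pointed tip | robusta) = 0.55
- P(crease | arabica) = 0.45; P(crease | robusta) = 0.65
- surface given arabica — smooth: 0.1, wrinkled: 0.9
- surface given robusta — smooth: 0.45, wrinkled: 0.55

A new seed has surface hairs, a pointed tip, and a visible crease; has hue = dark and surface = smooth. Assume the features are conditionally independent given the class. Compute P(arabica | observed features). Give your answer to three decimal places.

0.005

arabica: 0.35 × 0.05 × 0.65 × 0.5 × 0.45 × 0.1 = 0.0002559375
robusta: 0.65 × 0.7 × 0.75 × 0.55 × 0.65 × 0.45 = 0.05489859375
P(arabica | x) = 0.0002559375 / 0.05515453125 ≈ 0.005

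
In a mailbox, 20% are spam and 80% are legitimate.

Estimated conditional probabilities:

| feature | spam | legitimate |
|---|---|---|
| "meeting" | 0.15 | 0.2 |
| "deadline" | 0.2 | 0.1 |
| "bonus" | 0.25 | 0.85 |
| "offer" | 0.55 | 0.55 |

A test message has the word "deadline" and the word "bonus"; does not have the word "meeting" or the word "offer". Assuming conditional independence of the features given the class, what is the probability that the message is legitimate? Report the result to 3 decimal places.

spam: 0.2 × (1−0.15) × 0.2 × 0.25 × (1−0.55) = 0.003825
legitimate: 0.8 × (1−0.2) × 0.1 × 0.85 × (1−0.55) = 0.02448
P(legitimate | x) = 0.02448 / 0.028305 ≈ 0.865

0.865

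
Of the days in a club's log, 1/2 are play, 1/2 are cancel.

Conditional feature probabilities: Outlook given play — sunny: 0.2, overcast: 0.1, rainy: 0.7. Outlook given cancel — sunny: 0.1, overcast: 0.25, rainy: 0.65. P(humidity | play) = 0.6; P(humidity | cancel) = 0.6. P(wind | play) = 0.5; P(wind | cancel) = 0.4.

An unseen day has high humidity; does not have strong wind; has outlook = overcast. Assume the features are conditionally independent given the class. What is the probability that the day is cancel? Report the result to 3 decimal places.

play: 0.5 × 0.1 × 0.6 × (1−0.5) = 0.015
cancel: 0.5 × 0.25 × 0.6 × (1−0.4) = 0.045
P(cancel | x) = 0.045 / 0.06 ≈ 0.750

0.750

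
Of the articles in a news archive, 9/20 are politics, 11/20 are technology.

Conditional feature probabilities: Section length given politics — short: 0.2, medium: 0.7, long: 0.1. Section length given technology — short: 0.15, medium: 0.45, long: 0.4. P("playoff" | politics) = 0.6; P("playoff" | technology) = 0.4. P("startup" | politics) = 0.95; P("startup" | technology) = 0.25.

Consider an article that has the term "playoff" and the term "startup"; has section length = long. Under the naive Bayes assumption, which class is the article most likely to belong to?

politics: 0.45 × 0.1 × 0.6 × 0.95 = 0.02565
technology: 0.55 × 0.4 × 0.4 × 0.25 = 0.022
Highest score → politics.

politics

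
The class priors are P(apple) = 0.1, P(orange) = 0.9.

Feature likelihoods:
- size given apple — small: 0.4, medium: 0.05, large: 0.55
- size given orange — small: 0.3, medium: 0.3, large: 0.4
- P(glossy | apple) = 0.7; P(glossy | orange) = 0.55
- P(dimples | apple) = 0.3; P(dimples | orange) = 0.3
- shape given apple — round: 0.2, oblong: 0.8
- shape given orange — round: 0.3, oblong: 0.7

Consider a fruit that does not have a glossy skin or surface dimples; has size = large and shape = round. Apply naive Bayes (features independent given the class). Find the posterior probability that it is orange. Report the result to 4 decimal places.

apple: 0.1 × 0.55 × (1−0.7) × (1−0.3) × 0.2 = 0.00231
orange: 0.9 × 0.4 × (1−0.55) × (1−0.3) × 0.3 = 0.03402
P(orange | x) = 0.03402 / 0.03633 ≈ 0.9364

0.9364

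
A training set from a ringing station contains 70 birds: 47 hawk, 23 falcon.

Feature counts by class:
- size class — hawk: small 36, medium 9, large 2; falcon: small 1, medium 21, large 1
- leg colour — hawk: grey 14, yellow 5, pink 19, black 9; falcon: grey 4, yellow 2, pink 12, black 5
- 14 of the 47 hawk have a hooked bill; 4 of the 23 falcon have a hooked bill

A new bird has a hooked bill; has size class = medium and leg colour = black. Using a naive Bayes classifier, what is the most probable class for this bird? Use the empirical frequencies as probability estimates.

falcon

hawk: (47/70) × (9/47) × (9/47) × (14/47) ≈ 0.00733364
falcon: (23/70) × (21/23) × (5/23) × (4/23) ≈ 0.0113422
Highest score → falcon.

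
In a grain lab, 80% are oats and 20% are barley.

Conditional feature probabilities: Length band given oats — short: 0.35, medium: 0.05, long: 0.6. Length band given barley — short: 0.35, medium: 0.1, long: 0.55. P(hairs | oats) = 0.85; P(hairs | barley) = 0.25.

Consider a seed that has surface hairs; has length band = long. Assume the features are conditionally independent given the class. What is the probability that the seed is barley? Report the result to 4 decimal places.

0.0631

oats: 0.8 × 0.6 × 0.85 = 0.408
barley: 0.2 × 0.55 × 0.25 = 0.0275
P(barley | x) = 0.0275 / 0.4355 ≈ 0.0631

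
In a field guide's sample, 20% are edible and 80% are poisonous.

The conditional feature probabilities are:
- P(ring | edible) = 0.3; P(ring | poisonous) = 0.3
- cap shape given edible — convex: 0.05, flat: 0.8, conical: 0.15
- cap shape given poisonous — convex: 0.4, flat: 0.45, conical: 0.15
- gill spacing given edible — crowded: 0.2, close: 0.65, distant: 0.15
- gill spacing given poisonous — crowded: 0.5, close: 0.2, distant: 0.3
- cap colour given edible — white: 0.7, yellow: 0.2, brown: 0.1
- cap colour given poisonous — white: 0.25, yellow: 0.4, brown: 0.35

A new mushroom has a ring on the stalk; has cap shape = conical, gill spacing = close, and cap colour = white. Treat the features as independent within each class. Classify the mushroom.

edible: 0.2 × 0.3 × 0.15 × 0.65 × 0.7 = 0.004095
poisonous: 0.8 × 0.3 × 0.15 × 0.2 × 0.25 = 0.0018
Highest score → edible.

edible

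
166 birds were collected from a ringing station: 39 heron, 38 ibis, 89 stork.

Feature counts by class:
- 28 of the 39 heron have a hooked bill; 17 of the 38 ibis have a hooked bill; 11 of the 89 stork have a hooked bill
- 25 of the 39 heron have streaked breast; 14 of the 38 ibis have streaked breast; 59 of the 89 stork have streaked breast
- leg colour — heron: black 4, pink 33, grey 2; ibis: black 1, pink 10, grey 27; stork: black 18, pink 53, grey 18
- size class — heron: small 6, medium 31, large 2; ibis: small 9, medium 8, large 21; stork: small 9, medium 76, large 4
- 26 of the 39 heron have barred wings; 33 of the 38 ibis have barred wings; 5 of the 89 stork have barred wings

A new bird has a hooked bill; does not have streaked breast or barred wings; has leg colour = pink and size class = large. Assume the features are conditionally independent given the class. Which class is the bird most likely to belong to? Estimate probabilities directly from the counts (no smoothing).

ibis

heron: (39/166) × (28/39) × (14/39) × (33/39) × (2/39) × (13/39) ≈ 0.000875804
ibis: (38/166) × (17/38) × (24/38) × (10/38) × (21/38) × (5/38) ≈ 0.00123768
stork: (89/166) × (11/89) × (30/89) × (53/89) × (4/89) × (84/89) ≈ 0.000564236
Highest score → ibis.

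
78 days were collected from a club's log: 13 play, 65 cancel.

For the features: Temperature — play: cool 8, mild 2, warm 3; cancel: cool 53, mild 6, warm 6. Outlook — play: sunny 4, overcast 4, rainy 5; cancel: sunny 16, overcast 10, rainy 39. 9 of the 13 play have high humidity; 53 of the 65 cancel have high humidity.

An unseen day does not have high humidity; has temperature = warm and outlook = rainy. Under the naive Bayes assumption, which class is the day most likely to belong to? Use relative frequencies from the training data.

play: (13/78) × (3/13) × (5/13) × (4/13) ≈ 0.00455166
cancel: (65/78) × (6/65) × (39/65) × (12/65) ≈ 0.00852071
Highest score → cancel.

cancel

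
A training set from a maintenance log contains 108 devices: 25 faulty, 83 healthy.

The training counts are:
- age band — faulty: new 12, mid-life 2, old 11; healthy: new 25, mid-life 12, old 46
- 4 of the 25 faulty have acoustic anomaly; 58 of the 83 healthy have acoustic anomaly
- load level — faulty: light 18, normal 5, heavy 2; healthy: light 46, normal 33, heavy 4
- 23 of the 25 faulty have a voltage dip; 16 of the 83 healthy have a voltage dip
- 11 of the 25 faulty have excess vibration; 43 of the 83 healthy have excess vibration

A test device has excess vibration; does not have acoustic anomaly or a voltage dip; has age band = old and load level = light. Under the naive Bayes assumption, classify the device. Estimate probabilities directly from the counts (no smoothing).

faulty: (25/108) × (11/25) × (21/25) × (18/25) × (2/25) × (11/25) = 0.00216832
healthy: (83/108) × (46/83) × (25/83) × (46/83) × (67/83) × (43/83) ≈ 0.0297346
Highest score → healthy.

healthy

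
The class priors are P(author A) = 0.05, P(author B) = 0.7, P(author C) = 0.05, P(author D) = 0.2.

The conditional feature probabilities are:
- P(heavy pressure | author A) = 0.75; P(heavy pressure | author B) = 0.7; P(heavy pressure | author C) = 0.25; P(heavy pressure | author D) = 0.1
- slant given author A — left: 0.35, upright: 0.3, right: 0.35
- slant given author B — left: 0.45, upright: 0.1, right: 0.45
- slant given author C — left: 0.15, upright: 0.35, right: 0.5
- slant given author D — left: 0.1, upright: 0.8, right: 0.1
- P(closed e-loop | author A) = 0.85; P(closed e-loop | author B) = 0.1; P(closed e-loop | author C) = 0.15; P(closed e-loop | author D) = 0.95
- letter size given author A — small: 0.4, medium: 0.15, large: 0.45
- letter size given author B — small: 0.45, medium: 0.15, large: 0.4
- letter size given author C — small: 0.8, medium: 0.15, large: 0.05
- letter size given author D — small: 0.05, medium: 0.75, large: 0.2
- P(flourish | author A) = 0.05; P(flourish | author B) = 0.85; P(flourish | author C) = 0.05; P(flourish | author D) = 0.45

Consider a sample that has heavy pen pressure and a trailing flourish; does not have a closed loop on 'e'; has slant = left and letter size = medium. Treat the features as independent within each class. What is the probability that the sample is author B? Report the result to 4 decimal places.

0.9976

author A: 0.05 × 0.75 × 0.35 × (1−0.85) × 0.15 × 0.05 = 0.000014765625
author B: 0.7 × 0.7 × 0.45 × (1−0.1) × 0.15 × 0.85 = 0.025302375
author C: 0.05 × 0.25 × 0.15 × (1−0.15) × 0.15 × 0.05 = 0.000011953125
author D: 0.2 × 0.1 × 0.1 × (1−0.95) × 0.75 × 0.45 = 0.00003375
P(author B | x) = 0.025302375 / 0.02536284375 ≈ 0.9976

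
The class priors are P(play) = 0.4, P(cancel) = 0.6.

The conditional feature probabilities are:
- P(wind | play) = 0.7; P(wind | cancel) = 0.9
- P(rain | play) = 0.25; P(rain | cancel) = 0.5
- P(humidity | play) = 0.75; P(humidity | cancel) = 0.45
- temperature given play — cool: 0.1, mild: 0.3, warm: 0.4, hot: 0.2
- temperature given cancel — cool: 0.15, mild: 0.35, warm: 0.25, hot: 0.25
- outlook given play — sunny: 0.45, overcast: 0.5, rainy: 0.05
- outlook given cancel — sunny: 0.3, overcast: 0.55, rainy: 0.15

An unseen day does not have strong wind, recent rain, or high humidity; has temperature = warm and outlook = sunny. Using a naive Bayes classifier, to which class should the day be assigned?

play

play: 0.4 × (1−0.7) × (1−0.25) × (1−0.75) × 0.4 × 0.45 = 0.00405
cancel: 0.6 × (1−0.9) × (1−0.5) × (1−0.45) × 0.25 × 0.3 = 0.0012375
Highest score → play.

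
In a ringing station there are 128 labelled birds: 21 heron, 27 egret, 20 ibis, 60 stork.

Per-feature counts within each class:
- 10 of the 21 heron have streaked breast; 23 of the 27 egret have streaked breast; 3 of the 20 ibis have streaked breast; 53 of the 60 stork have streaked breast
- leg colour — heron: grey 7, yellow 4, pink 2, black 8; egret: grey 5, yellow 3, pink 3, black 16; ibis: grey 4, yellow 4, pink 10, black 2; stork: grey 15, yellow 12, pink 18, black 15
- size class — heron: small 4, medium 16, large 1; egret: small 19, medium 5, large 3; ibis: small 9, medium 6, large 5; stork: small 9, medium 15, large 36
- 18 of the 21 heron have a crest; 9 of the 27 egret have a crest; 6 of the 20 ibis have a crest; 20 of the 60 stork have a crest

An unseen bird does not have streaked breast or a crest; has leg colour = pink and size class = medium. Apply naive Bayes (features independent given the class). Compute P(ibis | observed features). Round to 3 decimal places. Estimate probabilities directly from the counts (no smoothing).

0.775

heron: (21/128) × (11/21) × (2/21) × (16/21) × (3/21) ≈ 0.000890833
egret: (27/128) × (4/27) × (3/27) × (5/27) × (18/27) ≈ 0.000428669
ibis: (20/128) × (17/20) × (10/20) × (6/20) × (14/20) = 0.0139453125
stork: (60/128) × (7/60) × (18/60) × (15/60) × (40/60) = 0.002734375
P(ibis | x) = 0.0139453125 / 0.0179991895 ≈ 0.775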